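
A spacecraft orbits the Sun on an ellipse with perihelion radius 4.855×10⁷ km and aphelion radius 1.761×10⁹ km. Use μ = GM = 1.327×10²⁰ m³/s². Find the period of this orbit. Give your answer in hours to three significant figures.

T ≈ 130000 hours

Semi-major axis a = (r_p + r_a)/2 = (4.8550×10⁷ + 1.7610×10⁹)/2 = 9.0478×10⁸ km = 9.048×10¹¹ m.
By Kepler's third law T = 2π√(a³/μ) = 2π × 7.471×10⁷ = 4.694×10⁸ s.
= 1.304×10⁵ hours.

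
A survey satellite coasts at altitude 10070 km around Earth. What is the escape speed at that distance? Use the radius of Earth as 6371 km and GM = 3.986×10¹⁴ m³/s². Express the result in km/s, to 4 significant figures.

r = 6371 + 10070 = 16441 km = 1.6441×10⁷ m.
Escape speed v_esc = √(2μ/r) = √(2 × 3.986×10¹⁴ / 1.644×10⁷) = √(4.849×10⁷) = 6963 m/s.
= 6.963 km/s.

v_esc ≈ 6.963 km/s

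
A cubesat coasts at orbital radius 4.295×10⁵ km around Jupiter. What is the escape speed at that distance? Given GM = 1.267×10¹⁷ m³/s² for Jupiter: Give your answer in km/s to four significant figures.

r = 4.295×10⁵ km = 4.295×10⁸ m.
Escape speed v_esc = √(2μ/r) = √(2 × 1.267×10¹⁷ / 4.295×10⁸) = √(5.900×10⁸) = 24290 m/s.
= 24.29 km/s.

v_esc ≈ 24.29 km/s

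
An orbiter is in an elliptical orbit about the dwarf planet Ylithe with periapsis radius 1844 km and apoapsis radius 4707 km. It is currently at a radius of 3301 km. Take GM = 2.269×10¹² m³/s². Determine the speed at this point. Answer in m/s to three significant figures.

v ≈ 826 m/s

Semi-major axis a = (r_p + r_a)/2 = 3275.5 km = 3.276×10⁶ m.
Vis-viva: v² = μ(2/r − 1/a) = 2.269×10¹² × (6.059×10⁻⁷ − 3.053×10⁻⁷) = 6.820×10⁵ m²/s².
v = 825.8 m/s.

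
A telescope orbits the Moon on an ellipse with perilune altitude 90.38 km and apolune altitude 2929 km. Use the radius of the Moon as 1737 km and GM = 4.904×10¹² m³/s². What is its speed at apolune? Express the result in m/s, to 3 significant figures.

r_p = 1737 + 90.38 = 1827.4 km = 1.8274×10⁶ m.
r_a = 1737 + 2929 = 4666.0 km = 4.6660×10⁶ m.
Semi-major axis a = (r_p + r_a)/2 = 3246.7 km = 3.247×10⁶ m.
Vis-viva: v² = μ(2/r − 1/a) = 4.904×10¹² × (4.286×10⁻⁷ − 3.080×10⁻⁷) = 5.916×10⁵ m²/s².
v = 769.1 m/s.

v ≈ 769 m/s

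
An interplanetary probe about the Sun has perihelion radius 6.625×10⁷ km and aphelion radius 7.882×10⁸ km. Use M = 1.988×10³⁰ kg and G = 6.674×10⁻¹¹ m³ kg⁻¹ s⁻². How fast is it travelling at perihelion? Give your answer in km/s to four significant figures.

μ = GM = 6.674×10⁻¹¹ × 1.988×10³⁰ = 1.327×10²⁰ m³/s².
Semi-major axis a = (r_p + r_a)/2 = 4.2722×10⁸ km = 4.272×10¹¹ m.
Vis-viva: v² = μ(2/r − 1/a) = 1.327×10²⁰ × (3.019×10⁻¹¹ − 2.341×10⁻¹²) = 3.695×10⁹ m²/s².
v = 60790 m/s = 60.79 km/s.

v ≈ 60.79 km/s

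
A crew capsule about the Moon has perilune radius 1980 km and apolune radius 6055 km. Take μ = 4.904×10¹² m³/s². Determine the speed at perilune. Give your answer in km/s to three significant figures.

Semi-major axis a = (r_p + r_a)/2 = 4017.5 km = 4.018×10⁶ m.
Vis-viva: v² = μ(2/r − 1/a) = 4.904×10¹² × (1.010×10⁻⁶ − 2.489×10⁻⁷) = 3.733×10⁶ m²/s².
v = 1932 m/s = 1.932 km/s.

v ≈ 1.93 km/s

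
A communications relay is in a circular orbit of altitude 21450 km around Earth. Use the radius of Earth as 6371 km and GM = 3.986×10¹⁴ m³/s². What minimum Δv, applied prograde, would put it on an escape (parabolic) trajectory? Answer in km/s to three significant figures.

Δv ≈ 1.57 km/s

r = 6371 + 21450 = 27821 km = 2.7821×10⁷ m.
Circular speed v_c = √(μ/r) = 3785 m/s.
Escape speed v_esc = √(2μ/r) = √2 × v_c = 5353 m/s.
Δv = v_esc − v_c = 1568 m/s = 1.568 km/s.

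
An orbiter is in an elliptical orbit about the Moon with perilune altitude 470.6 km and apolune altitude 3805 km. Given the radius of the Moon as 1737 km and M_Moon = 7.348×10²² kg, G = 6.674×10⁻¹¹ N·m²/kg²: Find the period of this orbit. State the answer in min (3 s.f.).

μ = GM = 6.674×10⁻¹¹ × 7.348×10²² = 4.904×10¹² m³/s².
r_p = 1737 + 470.6 = 2207.6 km = 2.2076×10⁶ m.
r_a = 1737 + 3805 = 5542.0 km = 5.5420×10⁶ m.
Semi-major axis a = (r_p + r_a)/2 = (2207.6 + 5542.0)/2 = 3874.8 km = 3.875×10⁶ m.
By Kepler's third law T = 2π√(a³/μ) = 2π × 3.444×10³ = 2.164×10⁴ s.
= 360.7 min.

T ≈ 361 min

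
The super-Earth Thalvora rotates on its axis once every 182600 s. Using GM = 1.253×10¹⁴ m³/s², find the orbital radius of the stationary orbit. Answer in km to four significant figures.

A synchronous orbit has period T, so by Kepler's third law a = (μT²/4π²)^(1/3).
μT²/4π² = 1.253×10¹⁴ × (1.826×10⁵)² / 39.48 = 1.058×10²³ m³.
a = 4.730×10⁷ m = 47300 km.

r_sync ≈ 47300 km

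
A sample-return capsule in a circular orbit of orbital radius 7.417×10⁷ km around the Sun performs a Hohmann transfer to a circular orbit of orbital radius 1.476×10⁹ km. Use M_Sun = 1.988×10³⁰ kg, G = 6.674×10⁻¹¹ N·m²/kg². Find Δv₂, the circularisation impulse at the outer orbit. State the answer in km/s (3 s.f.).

μ = GM = 6.674×10⁻¹¹ × 1.988×10³⁰ = 1.327×10²⁰ m³/s².
r₁ = 7.417×10⁷ km = 7.417×10¹⁰ m.
r₂ = 1.476×10⁹ km = 1.476×10¹² m.
Transfer ellipse a_t = (r₁ + r₂)/2 = 7.751×10¹¹ m.
At r₁: circular v_c1 = √(μ/r₁) = 42290 m/s; transfer-perihelion v_p = √[μ(2/r₁ − 1/a_t)] = 58370 m/s.
At r₂: circular v_c2 = √(μ/r₂) = 9481 m/s; transfer-aphelion v_a = √[μ(2/r₂ − 1/a_t)] = 2933 m/s.
Δv₂ = v_c2 − v_a = 6548 m/s.
= 6.548 km/s.

Δv ≈ 6.55 km/s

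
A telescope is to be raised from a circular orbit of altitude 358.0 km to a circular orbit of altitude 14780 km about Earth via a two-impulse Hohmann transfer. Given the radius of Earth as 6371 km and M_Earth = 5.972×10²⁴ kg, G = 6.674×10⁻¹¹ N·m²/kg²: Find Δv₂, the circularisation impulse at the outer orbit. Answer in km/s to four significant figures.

Δv ≈ 1.325 km/s

μ = GM = 6.674×10⁻¹¹ × 5.972×10²⁴ = 3.986×10¹⁴ m³/s².
r₁ = 6371 + 358.0 = 6729.0 km = 6.7290×10⁶ m.
r₂ = 6371 + 14780 = 21151 km = 2.1151×10⁷ m.
Transfer ellipse a_t = (r₁ + r₂)/2 = 1.394×10⁷ m.
At r₁: circular v_c1 = √(μ/r₁) = 7696 m/s; transfer-perigee v_p = √[μ(2/r₁ − 1/a_t)] = 9480 m/s.
At r₂: circular v_c2 = √(μ/r₂) = 4341 m/s; transfer-apogee v_a = √[μ(2/r₂ − 1/a_t)] = 3016 m/s.
Δv₂ = v_c2 − v_a = 1325 m/s.
= 1.325 km/s.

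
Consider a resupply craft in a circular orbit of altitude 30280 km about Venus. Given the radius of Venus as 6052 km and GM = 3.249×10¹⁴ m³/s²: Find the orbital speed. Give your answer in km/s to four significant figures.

v ≈ 2.990 km/s

r = 6052 + 30280 = 36332 km = 3.6332×10⁷ m.
For a circular orbit v = √(μ/r) = √(3.249×10¹⁴ / 3.633×10⁷) = √(8.943×10⁶) = 2990 m/s.
That is 2.990 km/s.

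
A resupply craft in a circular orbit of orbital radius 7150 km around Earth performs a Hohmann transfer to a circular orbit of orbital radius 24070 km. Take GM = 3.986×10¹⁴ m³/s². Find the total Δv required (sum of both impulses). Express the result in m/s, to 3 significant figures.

Δv_total ≈ 3120 m/s

r₁ = 7150 km = 7.150×10⁶ m.
r₂ = 24070 km = 2.407×10⁷ m.
Transfer ellipse a_t = (r₁ + r₂)/2 = 1.561×10⁷ m.
At r₁: circular v_c1 = √(μ/r₁) = 7466 m/s; transfer-perigee v_p = √[μ(2/r₁ − 1/a_t)] = 9272 m/s.
Δv₁ = v_p − v_c1 = 1805 m/s.
At r₂: circular v_c2 = √(μ/r₂) = 4069 m/s; transfer-apogee v_a = √[μ(2/r₂ − 1/a_t)] = 2754 m/s.
Δv₂ = v_c2 − v_a = 1315 m/s.
Total Δv = Δv₁ + Δv₂ = 3120 m/s.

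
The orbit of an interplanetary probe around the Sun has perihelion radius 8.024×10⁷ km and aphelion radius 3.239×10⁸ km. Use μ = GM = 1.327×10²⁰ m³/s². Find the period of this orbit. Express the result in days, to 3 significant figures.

Semi-major axis a = (r_p + r_a)/2 = (8.0240×10⁷ + 3.2390×10⁸)/2 = 2.0207×10⁸ km = 2.021×10¹¹ m.
By Kepler's third law T = 2π√(a³/μ) = 2π × 7.885×10⁶ = 4.954×10⁷ s.
= 573.4 days.

T ≈ 573 days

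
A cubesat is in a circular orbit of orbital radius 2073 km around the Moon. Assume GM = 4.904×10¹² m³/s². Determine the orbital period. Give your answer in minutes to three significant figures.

T ≈ 141 minutes

r = 2073 km = 2.073×10⁶ m.
Kepler's third law: T = 2π√(r³/μ) = 2π√((2.073×10⁶)³ / 4.904×10¹²).
r³/μ = 1.817×10⁶ s², so T = 2π × 1.348×10³ = 8.468×10³ s.
Converting: 8.468×10³ s ÷ 60.00 = 141.1 minutes.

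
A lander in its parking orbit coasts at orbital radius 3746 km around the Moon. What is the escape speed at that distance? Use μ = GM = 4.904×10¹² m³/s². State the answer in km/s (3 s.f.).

r = 3746 km = 3.746×10⁶ m.
Escape speed v_esc = √(2μ/r) = √(2 × 4.904×10¹² / 3.746×10⁶) = √(2.618×10⁶) = 1618 m/s.
= 1.618 km/s.

v_esc ≈ 1.62 km/s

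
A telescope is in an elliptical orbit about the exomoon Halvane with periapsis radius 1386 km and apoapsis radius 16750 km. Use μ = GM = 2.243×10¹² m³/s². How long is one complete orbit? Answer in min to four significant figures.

Semi-major axis a = (r_p + r_a)/2 = (1386.0 + 16750)/2 = 9068.0 km = 9.068×10⁶ m.
By Kepler's third law T = 2π√(a³/μ) = 2π × 1.823×10⁴ = 1.146×10⁵ s.
= 1909 min.

T ≈ 1909 min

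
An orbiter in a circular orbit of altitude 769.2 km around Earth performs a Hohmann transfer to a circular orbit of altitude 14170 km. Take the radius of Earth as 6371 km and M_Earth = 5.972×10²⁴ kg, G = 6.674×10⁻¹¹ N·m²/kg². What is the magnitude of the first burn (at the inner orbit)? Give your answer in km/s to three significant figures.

μ = GM = 6.674×10⁻¹¹ × 5.972×10²⁴ = 3.986×10¹⁴ m³/s².
r₁ = 6371 + 769.2 = 7140.2 km = 7.1402×10⁶ m.
r₂ = 6371 + 14170 = 20541 km = 2.0541×10⁷ m.
Transfer ellipse a_t = (r₁ + r₂)/2 = 1.384×10⁷ m.
At r₁: circular v_c1 = √(μ/r₁) = 7471 m/s; transfer-perigee v_p = √[μ(2/r₁ − 1/a_t)] = 9102 m/s.
Δv₁ = v_p − v_c1 = 1631 m/s.
= 1.631 km/s.

Δv ≈ 1.63 km/s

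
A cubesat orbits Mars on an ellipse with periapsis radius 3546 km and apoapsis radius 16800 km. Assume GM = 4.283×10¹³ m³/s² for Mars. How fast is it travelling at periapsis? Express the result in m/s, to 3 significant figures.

v ≈ 4470 m/s

Semi-major axis a = (r_p + r_a)/2 = 10173 km = 1.017×10⁷ m.
Vis-viva: v² = μ(2/r − 1/a) = 4.283×10¹³ × (5.640×10⁻⁷ − 9.830×10⁻⁸) = 1.995×10⁷ m²/s².
v = 4466 m/s.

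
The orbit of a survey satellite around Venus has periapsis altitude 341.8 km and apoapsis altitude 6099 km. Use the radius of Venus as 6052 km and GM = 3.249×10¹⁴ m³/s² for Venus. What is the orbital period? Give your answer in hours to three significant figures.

r_p = 6052 + 341.8 = 6393.8 km = 6.3938×10⁶ m.
r_a = 6052 + 6099 = 12151 km = 1.2151×10⁷ m.
Semi-major axis a = (r_p + r_a)/2 = (6393.8 + 12151)/2 = 9272.4 km = 9.272×10⁶ m.
By Kepler's third law T = 2π√(a³/μ) = 2π × 1.566×10³ = 9.842×10³ s.
= 2.734 hours.

T ≈ 2.73 hours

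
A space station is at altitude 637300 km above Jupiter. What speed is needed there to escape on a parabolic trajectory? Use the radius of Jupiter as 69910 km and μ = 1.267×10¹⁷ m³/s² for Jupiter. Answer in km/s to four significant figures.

v_esc ≈ 18.93 km/s

r = 69910 + 637300 = 707210 km = 7.0721×10⁸ m.
Escape speed v_esc = √(2μ/r) = √(2 × 1.267×10¹⁷ / 7.072×10⁸) = √(3.583×10⁸) = 18930 m/s.
= 18.93 km/s.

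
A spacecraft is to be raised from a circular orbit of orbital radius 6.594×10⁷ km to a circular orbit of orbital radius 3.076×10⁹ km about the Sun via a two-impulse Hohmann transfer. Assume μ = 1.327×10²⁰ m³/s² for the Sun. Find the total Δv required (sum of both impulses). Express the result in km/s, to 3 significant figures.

Δv_total ≈ 23.1 km/s

r₁ = 6.594×10⁷ km = 6.594×10¹⁰ m.
r₂ = 3.076×10⁹ km = 3.076×10¹² m.
Transfer ellipse a_t = (r₁ + r₂)/2 = 1.571×10¹² m.
At r₁: circular v_c1 = √(μ/r₁) = 44860 m/s; transfer-perihelion v_p = √[μ(2/r₁ − 1/a_t)] = 62770 m/s.
Δv₁ = v_p − v_c1 = 17910 m/s.
At r₂: circular v_c2 = √(μ/r₂) = 6568 m/s; transfer-aphelion v_a = √[μ(2/r₂ − 1/a_t)] = 1346 m/s.
Δv₂ = v_c2 − v_a = 5222 m/s.
Total Δv = Δv₁ + Δv₂ = 23130 m/s = 23.13 km/s.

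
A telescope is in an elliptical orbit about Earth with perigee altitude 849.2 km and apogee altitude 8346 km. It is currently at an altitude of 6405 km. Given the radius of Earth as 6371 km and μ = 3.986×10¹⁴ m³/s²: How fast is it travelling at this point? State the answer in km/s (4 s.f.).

v ≈ 5.105 km/s

r_p = 6371 + 849.2 = 7220.2 km = 7.2202×10⁶ m.
r_a = 6371 + 8346 = 14717 km = 1.4717×10⁷ m.
r = 6371 + 6405 = 12776 km = 1.278×10⁷ m.
Semi-major axis a = (r_p + r_a)/2 = 10969 km = 1.097×10⁷ m.
Vis-viva: v² = μ(2/r − 1/a) = 3.986×10¹⁴ × (1.565×10⁻⁷ − 9.117×10⁻⁸) = 2.606×10⁷ m²/s².
v = 5105 m/s = 5.105 km/s.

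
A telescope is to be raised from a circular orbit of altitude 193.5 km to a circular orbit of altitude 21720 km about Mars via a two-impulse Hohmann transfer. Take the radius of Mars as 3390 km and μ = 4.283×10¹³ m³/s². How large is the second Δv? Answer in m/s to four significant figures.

Δv ≈ 653.3 m/s

r₁ = 3390 + 193.5 = 3583.5 km = 3.5835×10⁶ m.
r₂ = 3390 + 21720 = 25110 km = 2.5110×10⁷ m.
Transfer ellipse a_t = (r₁ + r₂)/2 = 1.435×10⁷ m.
At r₁: circular v_c1 = √(μ/r₁) = 3457 m/s; transfer-periapsis v_p = √[μ(2/r₁ − 1/a_t)] = 4574 m/s.
At r₂: circular v_c2 = √(μ/r₂) = 1306 m/s; transfer-apoapsis v_a = √[μ(2/r₂ − 1/a_t)] = 652.7 m/s.
Δv₂ = v_c2 − v_a = 653.3 m/s.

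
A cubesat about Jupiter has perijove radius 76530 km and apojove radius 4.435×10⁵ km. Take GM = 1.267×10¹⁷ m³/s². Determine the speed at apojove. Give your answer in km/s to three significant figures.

Semi-major axis a = (r_p + r_a)/2 = 2.6002×10⁵ km = 2.600×10⁸ m.
Vis-viva: v² = μ(2/r − 1/a) = 1.267×10¹⁷ × (4.510×10⁻⁹ − 3.846×10⁻⁹) = 8.408×10⁷ m²/s².
v = 9170 m/s = 9.170 km/s.

v ≈ 9.17 km/s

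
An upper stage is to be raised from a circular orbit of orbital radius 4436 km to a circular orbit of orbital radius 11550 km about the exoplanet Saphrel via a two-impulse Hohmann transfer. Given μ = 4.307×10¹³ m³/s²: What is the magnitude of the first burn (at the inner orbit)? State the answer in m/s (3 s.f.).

r₁ = 4436 km = 4.436×10⁶ m.
r₂ = 11550 km = 1.155×10⁷ m.
Transfer ellipse a_t = (r₁ + r₂)/2 = 7.993×10⁶ m.
At r₁: circular v_c1 = √(μ/r₁) = 3116 m/s; transfer-periapsis v_p = √[μ(2/r₁ − 1/a_t)] = 3746 m/s.
Δv₁ = v_p − v_c1 = 629.7 m/s.

Δv ≈ 630 m/s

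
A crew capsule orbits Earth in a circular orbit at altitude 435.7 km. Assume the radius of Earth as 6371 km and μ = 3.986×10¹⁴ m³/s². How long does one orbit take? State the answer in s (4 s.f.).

T ≈ 5589 s

r = 6371 + 435.7 = 6806.7 km = 6.8067×10⁶ m.
Kepler's third law: T = 2π√(r³/μ) = 2π√((6.807×10⁶)³ / 3.986×10¹⁴).
r³/μ = 7.912×10⁵ s², so T = 2π × 8.895×10² = 5.589×10³ s.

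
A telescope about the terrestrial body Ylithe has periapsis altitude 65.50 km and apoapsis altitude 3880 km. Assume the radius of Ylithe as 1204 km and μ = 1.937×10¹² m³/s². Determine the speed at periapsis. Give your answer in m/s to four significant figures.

r_p = 1204 + 65.50 = 1269.5 km = 1.2695×10⁶ m.
r_a = 1204 + 3880 = 5084.0 km = 5.0840×10⁶ m.
Semi-major axis a = (r_p + r_a)/2 = 3176.8 km = 3.177×10⁶ m.
Vis-viva: v² = μ(2/r − 1/a) = 1.937×10¹² × (1.575×10⁻⁶ − 3.148×10⁻⁷) = 2.442×10⁶ m²/s².
v = 1563 m/s.

v ≈ 1563 m/s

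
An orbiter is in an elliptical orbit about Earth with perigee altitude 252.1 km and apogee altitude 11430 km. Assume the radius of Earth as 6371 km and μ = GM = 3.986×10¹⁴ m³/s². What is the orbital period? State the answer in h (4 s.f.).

r_p = 6371 + 252.1 = 6623.1 km = 6.6231×10⁶ m.
r_a = 6371 + 11430 = 17801 km = 1.7801×10⁷ m.
Semi-major axis a = (r_p + r_a)/2 = (6623.1 + 17801)/2 = 12212 km = 1.221×10⁷ m.
By Kepler's third law T = 2π√(a³/μ) = 2π × 2.138×10³ = 1.343×10⁴ s.
= 3.731 h.

T ≈ 3.731 h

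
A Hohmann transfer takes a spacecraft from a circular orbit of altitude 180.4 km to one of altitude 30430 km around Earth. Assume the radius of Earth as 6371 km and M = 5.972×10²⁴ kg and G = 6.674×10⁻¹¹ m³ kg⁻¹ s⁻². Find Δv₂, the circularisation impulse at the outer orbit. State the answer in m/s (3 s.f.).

Δv ≈ 1480 m/s

μ = GM = 6.674×10⁻¹¹ × 5.972×10²⁴ = 3.986×10¹⁴ m³/s².
r₁ = 6371 + 180.4 = 6551.4 km = 6.5514×10⁶ m.
r₂ = 6371 + 30430 = 36801 km = 3.6801×10⁷ m.
Transfer ellipse a_t = (r₁ + r₂)/2 = 2.168×10⁷ m.
At r₁: circular v_c1 = √(μ/r₁) = 7800 m/s; transfer-perigee v_p = √[μ(2/r₁ − 1/a_t)] = 10160 m/s.
At r₂: circular v_c2 = √(μ/r₂) = 3291 m/s; transfer-apogee v_a = √[μ(2/r₂ − 1/a_t)] = 1809 m/s.
Δv₂ = v_c2 − v_a = 1482 m/s.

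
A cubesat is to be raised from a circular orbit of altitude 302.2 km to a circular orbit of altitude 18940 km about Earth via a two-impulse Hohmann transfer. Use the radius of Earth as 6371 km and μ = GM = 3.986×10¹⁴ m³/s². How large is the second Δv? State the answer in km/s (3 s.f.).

r₁ = 6371 + 302.2 = 6673.2 km = 6.6732×10⁶ m.
r₂ = 6371 + 18940 = 25311 km = 2.5311×10⁷ m.
Transfer ellipse a_t = (r₁ + r₂)/2 = 1.599×10⁷ m.
At r₁: circular v_c1 = √(μ/r₁) = 7729 m/s; transfer-perigee v_p = √[μ(2/r₁ − 1/a_t)] = 9723 m/s.
At r₂: circular v_c2 = √(μ/r₂) = 3968 m/s; transfer-apogee v_a = √[μ(2/r₂ − 1/a_t)] = 2563 m/s.
Δv₂ = v_c2 − v_a = 1405 m/s.
= 1.405 km/s.

Δv ≈ 1.40 km/s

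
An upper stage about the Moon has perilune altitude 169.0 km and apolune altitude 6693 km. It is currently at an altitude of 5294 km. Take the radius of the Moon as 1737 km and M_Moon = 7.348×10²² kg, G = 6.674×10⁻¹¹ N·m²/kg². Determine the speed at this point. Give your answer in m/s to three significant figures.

v ≈ 668 m/s

μ = GM = 6.674×10⁻¹¹ × 7.348×10²² = 4.904×10¹² m³/s².
r_p = 1737 + 169.0 = 1906.0 km = 1.9060×10⁶ m.
r_a = 1737 + 6693 = 8430.0 km = 8.4300×10⁶ m.
r = 1737 + 5294 = 7031.0 km = 7.031×10⁶ m.
Semi-major axis a = (r_p + r_a)/2 = 5168.0 km = 5.168×10⁶ m.
Vis-viva: v² = μ(2/r − 1/a) = 4.904×10¹² × (2.845×10⁻⁷ − 1.935×10⁻⁷) = 4.461×10⁵ m²/s².
v = 667.9 m/s.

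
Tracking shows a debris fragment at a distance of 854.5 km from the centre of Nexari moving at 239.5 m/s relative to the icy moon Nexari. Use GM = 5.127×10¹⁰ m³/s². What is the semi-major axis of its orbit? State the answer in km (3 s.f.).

r = 8.545×10⁵ m.
Vis-viva rearranged: 1/a = 2/r − v²/μ = 2.341×10⁻⁶ − 1.119×10⁻⁶ = 1.222×10⁻⁶ m⁻¹.
a = 8.185×10⁵ m = 818.49 km.

a ≈ 818 km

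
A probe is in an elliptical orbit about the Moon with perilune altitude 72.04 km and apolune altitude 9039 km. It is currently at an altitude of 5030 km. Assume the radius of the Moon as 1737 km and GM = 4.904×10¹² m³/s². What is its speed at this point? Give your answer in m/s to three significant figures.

r_p = 1737 + 72.04 = 1809.0 km = 1.8090×10⁶ m.
r_a = 1737 + 9039 = 10776 km = 1.0776×10⁷ m.
r = 1737 + 5030 = 6767.0 km = 6.767×10⁶ m.
Semi-major axis a = (r_p + r_a)/2 = 6292.5 km = 6.293×10⁶ m.
Vis-viva: v² = μ(2/r − 1/a) = 4.904×10¹² × (2.956×10⁻⁷ − 1.589×10⁻⁷) = 6.700×10⁵ m²/s².
v = 818.6 m/s.

v ≈ 819 m/s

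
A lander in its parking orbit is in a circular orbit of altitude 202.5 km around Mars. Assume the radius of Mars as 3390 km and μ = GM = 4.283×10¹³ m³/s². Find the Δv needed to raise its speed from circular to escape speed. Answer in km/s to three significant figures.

Δv ≈ 1.43 km/s

r = 3390 + 202.5 = 3592.5 km = 3.5925×10⁶ m.
Circular speed v_c = √(μ/r) = 3453 m/s.
Escape speed v_esc = √(2μ/r) = √2 × v_c = 4883 m/s.
Δv = v_esc − v_c = 1430 m/s = 1.430 km/s.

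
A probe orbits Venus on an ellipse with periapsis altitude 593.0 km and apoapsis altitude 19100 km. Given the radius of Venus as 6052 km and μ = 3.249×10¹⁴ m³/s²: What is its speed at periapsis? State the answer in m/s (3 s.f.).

r_p = 6052 + 593.0 = 6645.0 km = 6.6450×10⁶ m.
r_a = 6052 + 19100 = 25152 km = 2.5152×10⁷ m.
Semi-major axis a = (r_p + r_a)/2 = 15898 km = 1.590×10⁷ m.
Vis-viva: v² = μ(2/r − 1/a) = 3.249×10¹⁴ × (3.010×10⁻⁷ − 6.290×10⁻⁸) = 7.735×10⁷ m²/s².
v = 8795 m/s.

v ≈ 8790 m/s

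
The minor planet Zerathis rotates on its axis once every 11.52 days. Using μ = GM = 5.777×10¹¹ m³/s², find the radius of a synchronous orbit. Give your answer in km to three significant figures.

T = 11.52 days = 9.953×10⁵ s.
A synchronous orbit has period T, so by Kepler's third law a = (μT²/4π²)^(1/3).
μT²/4π² = 5.777×10¹¹ × (9.953×10⁵)² / 39.48 = 1.450×10²² m³.
a = 2.438×10⁷ m = 24383 km.

r_sync ≈ 24400 km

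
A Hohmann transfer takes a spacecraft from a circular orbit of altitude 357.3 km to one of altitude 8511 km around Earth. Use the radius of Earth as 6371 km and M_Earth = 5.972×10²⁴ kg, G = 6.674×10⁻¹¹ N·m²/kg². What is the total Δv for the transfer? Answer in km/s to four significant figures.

μ = GM = 6.674×10⁻¹¹ × 5.972×10²⁴ = 3.986×10¹⁴ m³/s².
r₁ = 6371 + 357.3 = 6728.3 km = 6.7283×10⁶ m.
r₂ = 6371 + 8511 = 14882 km = 1.4882×10⁷ m.
Transfer ellipse a_t = (r₁ + r₂)/2 = 1.081×10⁷ m.
At r₁: circular v_c1 = √(μ/r₁) = 7697 m/s; transfer-perigee v_p = √[μ(2/r₁ − 1/a_t)] = 9033 m/s.
Δv₁ = v_p − v_c1 = 1336 m/s.
At r₂: circular v_c2 = √(μ/r₂) = 5175 m/s; transfer-apogee v_a = √[μ(2/r₂ − 1/a_t)] = 4084 m/s.
Δv₂ = v_c2 − v_a = 1091 m/s.
Total Δv = Δv₁ + Δv₂ = 2427 m/s = 2.427 km/s.

Δv_total ≈ 2.427 km/s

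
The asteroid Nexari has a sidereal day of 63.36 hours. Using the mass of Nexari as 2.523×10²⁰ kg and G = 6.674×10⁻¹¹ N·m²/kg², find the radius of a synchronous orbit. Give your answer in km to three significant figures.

r_sync ≈ 2810 km

μ = GM = 6.674×10⁻¹¹ × 2.523×10²⁰ = 1.684×10¹⁰ m³/s².
T = 63.36 hours = 2.281×10⁵ s.
A synchronous orbit has period T, so by Kepler's third law a = (μT²/4π²)^(1/3).
μT²/4π² = 1.684×10¹⁰ × (2.281×10⁵)² / 39.48 = 2.219×10¹⁹ m³.
a = 2.810×10⁶ m = 2810.1 km.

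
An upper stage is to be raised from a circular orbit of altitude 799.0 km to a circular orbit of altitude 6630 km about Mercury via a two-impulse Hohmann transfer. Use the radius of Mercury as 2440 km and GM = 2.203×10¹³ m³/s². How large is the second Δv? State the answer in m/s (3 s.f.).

r₁ = 2440 + 799.0 = 3239.0 km = 3.2390×10⁶ m.
r₂ = 2440 + 6630 = 9070.0 km = 9.0700×10⁶ m.
Transfer ellipse a_t = (r₁ + r₂)/2 = 6.154×10⁶ m.
At r₁: circular v_c1 = √(μ/r₁) = 2608 m/s; transfer-periherm v_p = √[μ(2/r₁ − 1/a_t)] = 3166 m/s.
At r₂: circular v_c2 = √(μ/r₂) = 1558 m/s; transfer-apoherm v_a = √[μ(2/r₂ − 1/a_t)] = 1131 m/s.
Δv₂ = v_c2 − v_a = 427.9 m/s.

Δv ≈ 428 m/s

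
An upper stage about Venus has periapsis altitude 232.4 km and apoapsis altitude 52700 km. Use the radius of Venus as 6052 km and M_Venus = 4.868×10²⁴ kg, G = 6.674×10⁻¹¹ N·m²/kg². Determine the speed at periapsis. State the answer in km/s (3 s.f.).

v ≈ 9.66 km/s

μ = GM = 6.674×10⁻¹¹ × 4.868×10²⁴ = 3.249×10¹⁴ m³/s².
r_p = 6052 + 232.4 = 6284.4 km = 6.2844×10⁶ m.
r_a = 6052 + 52700 = 58752 km = 5.8752×10⁷ m.
Semi-major axis a = (r_p + r_a)/2 = 32518 km = 3.252×10⁷ m.
Vis-viva: v² = μ(2/r − 1/a) = 3.249×10¹⁴ × (3.182×10⁻⁷ − 3.075×10⁻⁸) = 9.340×10⁷ m²/s².
v = 9665 m/s = 9.665 km/s.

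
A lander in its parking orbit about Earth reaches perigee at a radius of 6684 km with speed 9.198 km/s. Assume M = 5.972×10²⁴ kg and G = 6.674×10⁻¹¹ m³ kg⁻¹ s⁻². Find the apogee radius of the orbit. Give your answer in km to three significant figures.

μ = GM = 6.674×10⁻¹¹ × 5.972×10²⁴ = 3.986×10¹⁴ m³/s².
r_p = 6.684×10⁶ m.
Specific energy ε = v²/2 − μ/r = -1.733×10⁷ J/kg, so a = −μ/(2ε) = 1.150×10⁷ m.
The apsides satisfy r_p + r_a = 2a, so the apogee radius is 2a − r_p = 1.632×10⁷ m = 16316 km.

apogee radius ≈ 16300 km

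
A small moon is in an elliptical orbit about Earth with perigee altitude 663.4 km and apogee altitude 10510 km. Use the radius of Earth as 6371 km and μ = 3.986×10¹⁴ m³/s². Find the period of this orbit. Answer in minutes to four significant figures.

T ≈ 216.9 minutes

r_p = 6371 + 663.4 = 7034.4 km = 7.0344×10⁶ m.
r_a = 6371 + 10510 = 16881 km = 1.6881×10⁷ m.
Semi-major axis a = (r_p + r_a)/2 = (7034.4 + 16881)/2 = 11958 km = 1.196×10⁷ m.
By Kepler's third law T = 2π√(a³/μ) = 2π × 2.071×10³ = 1.301×10⁴ s.
= 216.9 minutes.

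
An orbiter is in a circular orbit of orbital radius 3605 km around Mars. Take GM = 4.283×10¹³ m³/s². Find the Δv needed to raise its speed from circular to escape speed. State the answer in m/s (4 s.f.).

Δv ≈ 1428 m/s

r = 3605 km = 3.605×10⁶ m.
Circular speed v_c = √(μ/r) = 3447 m/s.
Escape speed v_esc = √(2μ/r) = √2 × v_c = 4875 m/s.
Δv = v_esc − v_c = 1428 m/s.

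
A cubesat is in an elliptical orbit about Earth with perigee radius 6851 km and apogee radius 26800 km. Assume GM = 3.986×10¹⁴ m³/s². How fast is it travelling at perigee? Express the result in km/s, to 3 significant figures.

v ≈ 9.63 km/s

Semi-major axis a = (r_p + r_a)/2 = 16826 km = 1.683×10⁷ m.
Vis-viva: v² = μ(2/r − 1/a) = 3.986×10¹⁴ × (2.919×10⁻⁷ − 5.943×10⁻⁸) = 9.267×10⁷ m²/s².
v = 9627 m/s = 9.627 km/s.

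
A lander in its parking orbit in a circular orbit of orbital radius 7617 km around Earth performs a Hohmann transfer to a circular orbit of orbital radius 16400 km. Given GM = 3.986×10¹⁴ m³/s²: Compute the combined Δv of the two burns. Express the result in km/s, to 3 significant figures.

r₁ = 7617 km = 7.617×10⁶ m.
r₂ = 16400 km = 1.640×10⁷ m.
Transfer ellipse a_t = (r₁ + r₂)/2 = 1.201×10⁷ m.
At r₁: circular v_c1 = √(μ/r₁) = 7234 m/s; transfer-perigee v_p = √[μ(2/r₁ − 1/a_t)] = 8454 m/s.
Δv₁ = v_p − v_c1 = 1220 m/s.
At r₂: circular v_c2 = √(μ/r₂) = 4930 m/s; transfer-apogee v_a = √[μ(2/r₂ − 1/a_t)] = 3926 m/s.
Δv₂ = v_c2 − v_a = 1004 m/s.
Total Δv = Δv₁ + Δv₂ = 2223 m/s = 2.223 km/s.

Δv_total ≈ 2.22 km/s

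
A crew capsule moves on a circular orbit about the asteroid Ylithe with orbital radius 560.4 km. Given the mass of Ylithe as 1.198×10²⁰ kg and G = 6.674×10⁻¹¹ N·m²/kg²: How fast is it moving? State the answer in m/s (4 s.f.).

v ≈ 119.4 m/s

μ = GM = 6.674×10⁻¹¹ × 1.198×10²⁰ = 7.995×10⁹ m³/s².
r = 560.4 km = 5.604×10⁵ m.
For a circular orbit v = √(μ/r) = √(7.995×10⁹ / 5.604×10⁵) = √(1.427×10⁴) = 119.4 m/s.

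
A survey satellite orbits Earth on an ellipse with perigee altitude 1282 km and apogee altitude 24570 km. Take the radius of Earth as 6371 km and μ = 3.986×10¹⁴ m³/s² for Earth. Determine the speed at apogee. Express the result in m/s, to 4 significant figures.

r_p = 6371 + 1282 = 7653.0 km = 7.6530×10⁶ m.
r_a = 6371 + 24570 = 30941 km = 3.0941×10⁷ m.
Semi-major axis a = (r_p + r_a)/2 = 19297 km = 1.930×10⁷ m.
Vis-viva: v² = μ(2/r − 1/a) = 3.986×10¹⁴ × (6.464×10⁻⁸ − 5.182×10⁻⁸) = 5.109×10⁶ m²/s².
v = 2260 m/s.

v ≈ 2260 m/s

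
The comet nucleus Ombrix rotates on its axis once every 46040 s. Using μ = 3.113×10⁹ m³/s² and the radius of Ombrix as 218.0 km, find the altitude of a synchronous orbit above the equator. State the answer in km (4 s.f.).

A synchronous orbit has period T, so by Kepler's third law a = (μT²/4π²)^(1/3).
μT²/4π² = 3.113×10⁹ × (4.604×10⁴)² / 39.48 = 1.671×10¹⁷ m³.
a = 5.508×10⁵ m = 550.85 km.
Altitude h = a − R = 550.85 − 218.0 = 332.85 km.

h_sync ≈ 332.8 km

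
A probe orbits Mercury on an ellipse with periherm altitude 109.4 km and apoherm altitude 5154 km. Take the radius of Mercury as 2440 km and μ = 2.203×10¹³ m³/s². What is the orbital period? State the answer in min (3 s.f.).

T ≈ 255 min

r_p = 2440 + 109.4 = 2549.4 km = 2.5494×10⁶ m.
r_a = 2440 + 5154 = 7594.0 km = 7.5940×10⁶ m.
Semi-major axis a = (r_p + r_a)/2 = (2549.4 + 7594.0)/2 = 5071.7 km = 5.072×10⁶ m.
By Kepler's third law T = 2π√(a³/μ) = 2π × 2.433×10³ = 1.529×10⁴ s.
= 254.8 min.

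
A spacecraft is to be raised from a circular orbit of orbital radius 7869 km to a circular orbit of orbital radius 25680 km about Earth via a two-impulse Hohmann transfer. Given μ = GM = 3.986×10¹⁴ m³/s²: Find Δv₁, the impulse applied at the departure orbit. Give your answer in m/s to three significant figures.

Δv ≈ 1690 m/s

r₁ = 7869 km = 7.869×10⁶ m.
r₂ = 25680 km = 2.568×10⁷ m.
Transfer ellipse a_t = (r₁ + r₂)/2 = 1.677×10⁷ m.
At r₁: circular v_c1 = √(μ/r₁) = 7117 m/s; transfer-perigee v_p = √[μ(2/r₁ − 1/a_t)] = 8806 m/s.
Δv₁ = v_p − v_c1 = 1689 m/s.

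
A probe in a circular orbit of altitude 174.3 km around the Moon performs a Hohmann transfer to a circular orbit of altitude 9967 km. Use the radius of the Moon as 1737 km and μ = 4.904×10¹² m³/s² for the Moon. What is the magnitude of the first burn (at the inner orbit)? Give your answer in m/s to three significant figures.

r₁ = 1737 + 174.3 = 1911.3 km = 1.9113×10⁶ m.
r₂ = 1737 + 9967 = 11704 km = 1.1704×10⁷ m.
Transfer ellipse a_t = (r₁ + r₂)/2 = 6.808×10⁶ m.
At r₁: circular v_c1 = √(μ/r₁) = 1602 m/s; transfer-perilune v_p = √[μ(2/r₁ − 1/a_t)] = 2100 m/s.
Δv₁ = v_p − v_c1 = 498.5 m/s.

Δv ≈ 498 m/s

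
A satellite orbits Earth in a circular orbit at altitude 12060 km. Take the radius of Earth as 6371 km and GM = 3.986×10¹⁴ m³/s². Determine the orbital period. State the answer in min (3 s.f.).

T ≈ 415 min

r = 6371 + 12060 = 18431 km = 1.8431×10⁷ m.
Kepler's third law: T = 2π√(r³/μ) = 2π√((1.843×10⁷)³ / 3.986×10¹⁴).
r³/μ = 1.571×10⁷ s², so T = 2π × 3.963×10³ = 2.490×10⁴ s.
Converting: 2.490×10⁴ s ÷ 60.00 = 415.0 min.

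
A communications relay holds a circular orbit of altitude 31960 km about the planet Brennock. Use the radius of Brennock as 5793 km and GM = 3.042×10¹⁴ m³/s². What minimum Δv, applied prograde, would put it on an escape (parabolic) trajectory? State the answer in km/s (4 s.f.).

Δv ≈ 1.176 km/s

r = 5793 + 31960 = 37753 km = 3.7753×10⁷ m.
Circular speed v_c = √(μ/r) = 2839 m/s.
Escape speed v_esc = √(2μ/r) = √2 × v_c = 4014 m/s.
Δv = v_esc − v_c = 1176 m/s = 1.176 km/s.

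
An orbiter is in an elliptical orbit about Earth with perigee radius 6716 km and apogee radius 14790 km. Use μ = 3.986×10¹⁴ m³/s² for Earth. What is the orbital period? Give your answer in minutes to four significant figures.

T ≈ 185.0 minutes

Semi-major axis a = (r_p + r_a)/2 = (6716.0 + 14790)/2 = 10753 km = 1.075×10⁷ m.
By Kepler's third law T = 2π√(a³/μ) = 2π × 1.766×10³ = 1.110×10⁴ s.
= 185.0 minutes.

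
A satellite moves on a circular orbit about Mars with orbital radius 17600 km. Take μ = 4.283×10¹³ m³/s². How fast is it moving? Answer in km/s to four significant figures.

v ≈ 1.560 km/s

r = 17600 km = 1.760×10⁷ m.
For a circular orbit v = √(μ/r) = √(4.283×10¹³ / 1.760×10⁷) = √(2.434×10⁶) = 1560 m/s.
That is 1.560 km/s.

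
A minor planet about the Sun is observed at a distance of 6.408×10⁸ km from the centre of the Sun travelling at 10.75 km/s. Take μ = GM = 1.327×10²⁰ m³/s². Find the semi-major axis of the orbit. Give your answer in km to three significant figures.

r = 6.408×10¹¹ m.
Vis-viva rearranged: 1/a = 2/r − v²/μ = 3.121×10⁻¹² − 8.709×10⁻¹³ = 2.250×10⁻¹² m⁻¹.
a = 4.444×10¹¹ m = 4.4440×10⁸ km.

a ≈ 4.44×10⁸ km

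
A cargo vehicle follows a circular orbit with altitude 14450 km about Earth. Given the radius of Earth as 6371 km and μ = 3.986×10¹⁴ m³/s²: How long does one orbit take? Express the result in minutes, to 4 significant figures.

T ≈ 498.3 minutes

r = 6371 + 14450 = 20821 km = 2.0821×10⁷ m.
Kepler's third law: T = 2π√(r³/μ) = 2π√((2.082×10⁷)³ / 3.986×10¹⁴).
r³/μ = 2.264×10⁷ s², so T = 2π × 4.759×10³ = 2.990×10⁴ s.
Converting: 2.990×10⁴ s ÷ 60.00 = 498.3 minutes.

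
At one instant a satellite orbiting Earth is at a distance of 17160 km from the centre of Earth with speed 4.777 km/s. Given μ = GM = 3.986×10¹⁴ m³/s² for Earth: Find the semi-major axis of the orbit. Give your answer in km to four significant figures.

r = 1.716×10⁷ m.
Vis-viva rearranged: 1/a = 2/r − v²/μ = 1.166×10⁻⁷ − 5.725×10⁻⁸ = 5.930×10⁻⁸ m⁻¹.
a = 1.686×10⁷ m = 16863 km.

a ≈ 16860 km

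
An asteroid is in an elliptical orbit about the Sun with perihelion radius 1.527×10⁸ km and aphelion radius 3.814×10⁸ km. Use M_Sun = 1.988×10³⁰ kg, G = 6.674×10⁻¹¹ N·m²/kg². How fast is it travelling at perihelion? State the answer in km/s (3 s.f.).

μ = GM = 6.674×10⁻¹¹ × 1.988×10³⁰ = 1.327×10²⁰ m³/s².
Semi-major axis a = (r_p + r_a)/2 = 2.6705×10⁸ km = 2.670×10¹¹ m.
Vis-viva: v² = μ(2/r − 1/a) = 1.327×10²⁰ × (1.310×10⁻¹¹ − 3.745×10⁻¹²) = 1.241×10⁹ m²/s².
v = 35230 m/s = 35.23 km/s.

v ≈ 35.2 km/s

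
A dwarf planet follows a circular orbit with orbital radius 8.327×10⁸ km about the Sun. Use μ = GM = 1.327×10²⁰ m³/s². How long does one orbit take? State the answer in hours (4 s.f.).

T ≈ 115100 hours

r = 8.327×10⁸ km = 8.327×10¹¹ m.
Kepler's third law: T = 2π√(r³/μ) = 2π√((8.327×10¹¹)³ / 1.327×10²⁰).
r³/μ = 4.351×10¹⁵ s², so T = 2π × 6.596×10⁷ = 4.145×10⁸ s.
Converting: 4.145×10⁸ s ÷ 3600 = 1.151×10⁵ hours.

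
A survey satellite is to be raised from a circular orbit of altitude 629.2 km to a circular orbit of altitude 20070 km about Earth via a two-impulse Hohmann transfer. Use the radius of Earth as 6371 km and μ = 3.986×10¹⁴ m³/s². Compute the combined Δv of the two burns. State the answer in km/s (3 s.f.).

Δv_total ≈ 3.31 km/s

r₁ = 6371 + 629.2 = 7000.2 km = 7.0002×10⁶ m.
r₂ = 6371 + 20070 = 26441 km = 2.6441×10⁷ m.
Transfer ellipse a_t = (r₁ + r₂)/2 = 1.672×10⁷ m.
At r₁: circular v_c1 = √(μ/r₁) = 7546 m/s; transfer-perigee v_p = √[μ(2/r₁ − 1/a_t)] = 9489 m/s.
Δv₁ = v_p − v_c1 = 1943 m/s.
At r₂: circular v_c2 = √(μ/r₂) = 3883 m/s; transfer-apogee v_a = √[μ(2/r₂ − 1/a_t)] = 2512 m/s.
Δv₂ = v_c2 − v_a = 1370 m/s.
Total Δv = Δv₁ + Δv₂ = 3314 m/s = 3.314 km/s.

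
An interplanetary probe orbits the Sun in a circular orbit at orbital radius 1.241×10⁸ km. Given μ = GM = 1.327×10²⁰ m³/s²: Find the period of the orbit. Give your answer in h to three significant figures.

T ≈ 6620 h

r = 1.241×10⁸ km = 1.241×10¹¹ m.
Kepler's third law: T = 2π√(r³/μ) = 2π√((1.241×10¹¹)³ / 1.327×10²⁰).
r³/μ = 1.440×10¹³ s², so T = 2π × 3.795×10⁶ = 2.385×10⁷ s.
Converting: 2.385×10⁷ s ÷ 3600 = 6624 h.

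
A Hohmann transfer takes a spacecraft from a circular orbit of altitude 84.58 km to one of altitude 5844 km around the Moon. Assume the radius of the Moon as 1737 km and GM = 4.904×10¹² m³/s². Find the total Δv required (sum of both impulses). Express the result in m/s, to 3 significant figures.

r₁ = 1737 + 84.58 = 1821.6 km = 1.8216×10⁶ m.
r₂ = 1737 + 5844 = 7581.0 km = 7.5810×10⁶ m.
Transfer ellipse a_t = (r₁ + r₂)/2 = 4.701×10⁶ m.
At r₁: circular v_c1 = √(μ/r₁) = 1641 m/s; transfer-perilune v_p = √[μ(2/r₁ − 1/a_t)] = 2084 m/s.
Δv₁ = v_p − v_c1 = 442.8 m/s.
At r₂: circular v_c2 = √(μ/r₂) = 804.3 m/s; transfer-apolune v_a = √[μ(2/r₂ − 1/a_t)] = 500.6 m/s.
Δv₂ = v_c2 − v_a = 303.6 m/s.
Total Δv = Δv₁ + Δv₂ = 746.4 m/s.

Δv_total ≈ 746 m/s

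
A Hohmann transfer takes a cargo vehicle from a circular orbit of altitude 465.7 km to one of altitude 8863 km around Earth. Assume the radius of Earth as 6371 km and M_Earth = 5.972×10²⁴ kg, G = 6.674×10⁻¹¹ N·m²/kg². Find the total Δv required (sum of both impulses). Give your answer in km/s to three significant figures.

Δv_total ≈ 2.42 km/s

μ = GM = 6.674×10⁻¹¹ × 5.972×10²⁴ = 3.986×10¹⁴ m³/s².
r₁ = 6371 + 465.7 = 6836.7 km = 6.8367×10⁶ m.
r₂ = 6371 + 8863 = 15234 km = 1.5234×10⁷ m.
Transfer ellipse a_t = (r₁ + r₂)/2 = 1.104×10⁷ m.
At r₁: circular v_c1 = √(μ/r₁) = 7635 m/s; transfer-perigee v_p = √[μ(2/r₁ − 1/a_t)] = 8971 m/s.
Δv₁ = v_p − v_c1 = 1336 m/s.
At r₂: circular v_c2 = √(μ/r₂) = 5115 m/s; transfer-apogee v_a = √[μ(2/r₂ − 1/a_t)] = 4026 m/s.
Δv₂ = v_c2 − v_a = 1089 m/s.
Total Δv = Δv₁ + Δv₂ = 2425 m/s = 2.425 km/s.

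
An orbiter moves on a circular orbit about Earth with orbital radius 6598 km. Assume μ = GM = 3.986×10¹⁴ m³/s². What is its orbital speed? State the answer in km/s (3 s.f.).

v ≈ 7.77 km/s

r = 6598 km = 6.598×10⁶ m.
For a circular orbit v = √(μ/r) = √(3.986×10¹⁴ / 6.598×10⁶) = √(6.041×10⁷) = 7773 m/s.
That is 7.773 km/s.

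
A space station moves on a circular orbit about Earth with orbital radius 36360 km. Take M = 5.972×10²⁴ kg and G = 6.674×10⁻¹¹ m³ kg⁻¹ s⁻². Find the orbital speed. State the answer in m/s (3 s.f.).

μ = GM = 6.674×10⁻¹¹ × 5.972×10²⁴ = 3.986×10¹⁴ m³/s².
r = 36360 km = 3.636×10⁷ m.
For a circular orbit v = √(μ/r) = √(3.986×10¹⁴ / 3.636×10⁷) = √(1.096×10⁷) = 3311 m/s.

v ≈ 3310 m/s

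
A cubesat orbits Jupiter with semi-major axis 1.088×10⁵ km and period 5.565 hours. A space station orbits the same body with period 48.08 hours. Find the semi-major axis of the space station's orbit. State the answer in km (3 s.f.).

a₂ ≈ 4.58×10⁵ km

Kepler's third law: a³ ∝ T², so a₂ = a₁ (T₂/T₁)^(2/3).
T₂/T₁ = 8.640, (T₂/T₁)^(2/3) = 4.210.
a₂ = 1.088×10⁵ × 4.210 = 4.581×10⁵ km.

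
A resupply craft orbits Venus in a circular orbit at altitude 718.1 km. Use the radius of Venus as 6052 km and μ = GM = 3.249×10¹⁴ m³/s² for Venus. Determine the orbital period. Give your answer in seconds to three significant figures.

T ≈ 6140 seconds

r = 6052 + 718.1 = 6770.1 km = 6.7701×10⁶ m.
Kepler's third law: T = 2π√(r³/μ) = 2π√((6.770×10⁶)³ / 3.249×10¹⁴).
r³/μ = 9.551×10⁵ s², so T = 2π × 9.773×10² = 6.140×10³ s.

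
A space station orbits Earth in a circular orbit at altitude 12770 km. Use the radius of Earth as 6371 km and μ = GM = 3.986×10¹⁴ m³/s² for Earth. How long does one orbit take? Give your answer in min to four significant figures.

r = 6371 + 12770 = 19141 km = 1.9141×10⁷ m.
Kepler's third law: T = 2π√(r³/μ) = 2π√((1.914×10⁷)³ / 3.986×10¹⁴).
r³/μ = 1.759×10⁷ s², so T = 2π × 4.194×10³ = 2.635×10⁴ s.
Converting: 2.635×10⁴ s ÷ 60.00 = 439.2 min.

T ≈ 439.2 min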